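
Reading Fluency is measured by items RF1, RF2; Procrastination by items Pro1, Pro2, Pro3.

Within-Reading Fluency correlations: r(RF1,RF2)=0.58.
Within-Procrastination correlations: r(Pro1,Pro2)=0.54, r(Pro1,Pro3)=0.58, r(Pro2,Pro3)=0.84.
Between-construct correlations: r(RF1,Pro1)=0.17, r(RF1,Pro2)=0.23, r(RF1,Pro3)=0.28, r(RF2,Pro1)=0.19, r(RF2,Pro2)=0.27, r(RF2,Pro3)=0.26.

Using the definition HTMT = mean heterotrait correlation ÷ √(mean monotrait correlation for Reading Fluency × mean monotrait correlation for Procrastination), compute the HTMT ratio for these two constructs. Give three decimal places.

0.379

Mean between = 1.40/6 = 0.2333.
Mean within-RF = 0.58/1 = 0.5800; mean within-Pro = 1.96/3 = 0.6533.
Geometric mean = √(0.5800 × 0.6533) = 0.6156.
HTMT = 0.2333 / 0.6156 = 0.379.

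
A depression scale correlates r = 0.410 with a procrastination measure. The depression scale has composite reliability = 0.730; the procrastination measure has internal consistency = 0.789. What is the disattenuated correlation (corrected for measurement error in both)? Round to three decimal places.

0.540

r_true = r_obs / √(r_xx · r_yy) = 0.410 / √(0.730 × 0.789) = 0.410 / √0.575970 = 0.410 / 0.7589 ≈ 0.540.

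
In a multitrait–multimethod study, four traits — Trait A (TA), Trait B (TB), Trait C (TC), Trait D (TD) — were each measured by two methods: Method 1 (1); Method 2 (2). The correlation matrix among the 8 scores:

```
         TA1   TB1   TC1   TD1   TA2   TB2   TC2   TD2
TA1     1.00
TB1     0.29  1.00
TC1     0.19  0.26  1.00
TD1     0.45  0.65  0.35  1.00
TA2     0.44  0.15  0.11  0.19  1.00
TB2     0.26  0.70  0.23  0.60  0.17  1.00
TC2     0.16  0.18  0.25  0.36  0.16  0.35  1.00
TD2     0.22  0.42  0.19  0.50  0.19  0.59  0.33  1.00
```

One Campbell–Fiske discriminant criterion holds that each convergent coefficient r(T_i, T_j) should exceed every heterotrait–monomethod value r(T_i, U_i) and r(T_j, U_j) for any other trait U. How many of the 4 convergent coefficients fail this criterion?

Convergent coefficients and their comparison sets:
TA (methods 1·2): 0.44 vs {0.29, 0.17, 0.19, 0.16, 0.45, 0.19} → fail.
TB (methods 1·2): 0.70 vs {0.29, 0.17, 0.26, 0.35, 0.65, 0.59} → pass.
TC (methods 1·2): 0.25 vs {0.19, 0.16, 0.26, 0.35, 0.35, 0.33} → fail.
TD (methods 1·2): 0.50 vs {0.45, 0.19, 0.65, 0.59, 0.35, 0.33} → fail.
3 of 4 fail.

3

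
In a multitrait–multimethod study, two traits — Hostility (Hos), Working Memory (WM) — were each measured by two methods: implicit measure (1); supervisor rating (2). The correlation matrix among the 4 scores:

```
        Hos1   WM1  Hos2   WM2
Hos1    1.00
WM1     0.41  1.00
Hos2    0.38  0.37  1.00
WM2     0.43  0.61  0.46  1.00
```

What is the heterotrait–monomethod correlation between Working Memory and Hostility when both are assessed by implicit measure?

Different traits, same method: r(WM1, Hos1) = 0.41.

0.41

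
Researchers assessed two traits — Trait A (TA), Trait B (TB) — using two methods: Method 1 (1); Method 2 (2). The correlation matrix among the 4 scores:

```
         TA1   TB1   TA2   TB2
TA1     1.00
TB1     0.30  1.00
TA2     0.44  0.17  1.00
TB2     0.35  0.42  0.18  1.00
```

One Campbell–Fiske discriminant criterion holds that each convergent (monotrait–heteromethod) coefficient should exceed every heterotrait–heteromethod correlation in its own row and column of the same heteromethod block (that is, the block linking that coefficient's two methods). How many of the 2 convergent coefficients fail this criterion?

0

Checking each validity diagonal entry against its comparison values:
TA (methods 1·2): 0.44 vs {0.35, 0.17} → pass.
TB (methods 1·2): 0.42 vs {0.17, 0.35} → pass.
0 of 2 fail.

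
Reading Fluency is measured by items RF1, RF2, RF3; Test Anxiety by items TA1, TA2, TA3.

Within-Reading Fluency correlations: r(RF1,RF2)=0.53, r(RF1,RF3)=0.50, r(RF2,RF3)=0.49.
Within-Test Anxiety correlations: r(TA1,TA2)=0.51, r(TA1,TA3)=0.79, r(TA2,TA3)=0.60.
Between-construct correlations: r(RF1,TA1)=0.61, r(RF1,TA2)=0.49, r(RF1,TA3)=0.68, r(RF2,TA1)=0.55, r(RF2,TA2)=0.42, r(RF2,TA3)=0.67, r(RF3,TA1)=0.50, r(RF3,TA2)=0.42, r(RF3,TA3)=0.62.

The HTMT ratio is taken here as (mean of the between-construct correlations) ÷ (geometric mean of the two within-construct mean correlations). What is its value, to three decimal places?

0.973

Mean between = 4.96/9 = 0.5511.
Mean within-RF = 1.52/3 = 0.5067; mean within-TA = 1.90/3 = 0.6333.
Geometric mean = √(0.5067 × 0.6333) = 0.5665.
HTMT = 0.5511 / 0.5665 = 0.973.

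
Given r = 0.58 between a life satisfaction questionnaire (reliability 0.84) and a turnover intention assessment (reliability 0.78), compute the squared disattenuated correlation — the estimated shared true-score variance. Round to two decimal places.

Disattenuated r = 0.58 / √(0.84 × 0.78) = 0.58 / 0.8094 = 0.7166.
Shared true-score variance = 0.7166² = 0.5135 ≈ 0.51.

0.51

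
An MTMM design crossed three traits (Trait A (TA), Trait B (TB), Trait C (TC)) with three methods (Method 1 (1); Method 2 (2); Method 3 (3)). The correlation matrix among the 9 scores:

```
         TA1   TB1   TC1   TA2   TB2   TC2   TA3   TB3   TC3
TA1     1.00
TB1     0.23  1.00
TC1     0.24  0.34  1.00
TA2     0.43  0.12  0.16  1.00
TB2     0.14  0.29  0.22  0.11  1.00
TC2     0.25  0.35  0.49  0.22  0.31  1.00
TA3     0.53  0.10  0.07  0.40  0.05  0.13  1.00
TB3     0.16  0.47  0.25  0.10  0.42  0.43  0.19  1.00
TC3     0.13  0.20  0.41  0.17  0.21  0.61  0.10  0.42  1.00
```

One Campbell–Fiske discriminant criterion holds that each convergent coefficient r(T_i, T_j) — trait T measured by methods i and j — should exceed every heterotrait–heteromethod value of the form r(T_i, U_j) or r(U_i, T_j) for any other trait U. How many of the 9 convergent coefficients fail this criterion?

Each convergent coefficient versus the relevant comparison correlations:
TA (methods 1·2): 0.43 vs {0.14, 0.12, 0.25, 0.16} → pass.
TA (methods 1·3): 0.53 vs {0.16, 0.10, 0.13, 0.07} → pass.
TA (methods 2·3): 0.40 vs {0.10, 0.05, 0.17, 0.13} → pass.
TB (methods 1·2): 0.29 vs {0.12, 0.14, 0.35, 0.22} → fail.
TB (methods 1·3): 0.47 vs {0.10, 0.16, 0.20, 0.25} → pass.
TB (methods 2·3): 0.42 vs {0.05, 0.10, 0.21, 0.43} → fail.
TC (methods 1·2): 0.49 vs {0.16, 0.25, 0.22, 0.35} → pass.
TC (methods 1·3): 0.41 vs {0.07, 0.13, 0.25, 0.20} → pass.
TC (methods 2·3): 0.61 vs {0.13, 0.17, 0.43, 0.21} → pass.
2 of 9 fail.

2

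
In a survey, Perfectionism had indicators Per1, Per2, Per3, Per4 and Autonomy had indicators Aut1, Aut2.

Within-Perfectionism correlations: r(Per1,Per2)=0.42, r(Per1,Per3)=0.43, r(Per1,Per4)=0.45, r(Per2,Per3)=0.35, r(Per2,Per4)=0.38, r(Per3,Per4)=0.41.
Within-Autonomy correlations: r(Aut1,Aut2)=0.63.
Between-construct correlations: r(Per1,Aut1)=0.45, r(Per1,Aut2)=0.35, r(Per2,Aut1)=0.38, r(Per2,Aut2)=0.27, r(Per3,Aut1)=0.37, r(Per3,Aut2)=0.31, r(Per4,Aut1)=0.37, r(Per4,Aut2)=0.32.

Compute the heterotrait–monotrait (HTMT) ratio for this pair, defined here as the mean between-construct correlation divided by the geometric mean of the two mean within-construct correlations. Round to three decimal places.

Between-construct mean = 2.82/8 = 0.3525.
Mean within-Per = 2.44/6 = 0.4067; mean within-Aut = 0.63/1 = 0.6300.
Geometric mean = √(0.4067 × 0.6300) = 0.5062.
HTMT = 0.3525 / 0.5062 = 0.696.

0.696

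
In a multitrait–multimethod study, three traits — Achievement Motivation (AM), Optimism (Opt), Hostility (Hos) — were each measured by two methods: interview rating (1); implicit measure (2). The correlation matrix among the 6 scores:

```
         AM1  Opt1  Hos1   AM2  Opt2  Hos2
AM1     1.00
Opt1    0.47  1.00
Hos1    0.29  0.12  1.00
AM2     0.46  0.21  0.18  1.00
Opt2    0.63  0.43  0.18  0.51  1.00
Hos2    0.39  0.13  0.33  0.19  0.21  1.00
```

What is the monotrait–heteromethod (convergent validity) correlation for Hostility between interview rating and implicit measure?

0.33

Same trait (Hos), different methods: r(Hos1, Hos2) = 0.33.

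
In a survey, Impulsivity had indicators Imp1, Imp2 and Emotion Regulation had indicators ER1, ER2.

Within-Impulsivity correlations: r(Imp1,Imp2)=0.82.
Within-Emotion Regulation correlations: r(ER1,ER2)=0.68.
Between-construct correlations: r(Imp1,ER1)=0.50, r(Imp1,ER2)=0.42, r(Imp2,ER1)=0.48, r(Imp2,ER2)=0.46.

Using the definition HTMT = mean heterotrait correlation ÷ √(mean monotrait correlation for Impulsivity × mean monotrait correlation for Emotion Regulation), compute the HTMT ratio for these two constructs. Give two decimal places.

Mean between = 1.86/4 = 0.4650.
Mean within-Imp = 0.82/1 = 0.8200; mean within-ER = 0.68/1 = 0.6800.
Geometric mean = √(0.8200 × 0.6800) = 0.7467.
HTMT = 0.4650 / 0.7467 = 0.62.

0.62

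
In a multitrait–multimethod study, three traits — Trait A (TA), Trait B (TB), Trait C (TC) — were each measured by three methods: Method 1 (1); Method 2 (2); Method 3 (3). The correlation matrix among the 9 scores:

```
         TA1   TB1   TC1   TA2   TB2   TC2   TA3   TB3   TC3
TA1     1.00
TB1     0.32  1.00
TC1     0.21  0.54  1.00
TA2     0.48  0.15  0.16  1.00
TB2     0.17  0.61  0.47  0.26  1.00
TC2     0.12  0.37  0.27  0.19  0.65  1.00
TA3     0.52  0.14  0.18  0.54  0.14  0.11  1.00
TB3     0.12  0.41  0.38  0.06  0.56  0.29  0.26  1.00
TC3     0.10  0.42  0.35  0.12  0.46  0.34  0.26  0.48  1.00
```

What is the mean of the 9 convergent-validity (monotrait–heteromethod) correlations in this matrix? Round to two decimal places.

0.45

Convergent values: 0.48, 0.52, 0.54, 0.61, 0.41, 0.56, 0.27, 0.35, 0.34; mean = 4.08/9 = 0.45.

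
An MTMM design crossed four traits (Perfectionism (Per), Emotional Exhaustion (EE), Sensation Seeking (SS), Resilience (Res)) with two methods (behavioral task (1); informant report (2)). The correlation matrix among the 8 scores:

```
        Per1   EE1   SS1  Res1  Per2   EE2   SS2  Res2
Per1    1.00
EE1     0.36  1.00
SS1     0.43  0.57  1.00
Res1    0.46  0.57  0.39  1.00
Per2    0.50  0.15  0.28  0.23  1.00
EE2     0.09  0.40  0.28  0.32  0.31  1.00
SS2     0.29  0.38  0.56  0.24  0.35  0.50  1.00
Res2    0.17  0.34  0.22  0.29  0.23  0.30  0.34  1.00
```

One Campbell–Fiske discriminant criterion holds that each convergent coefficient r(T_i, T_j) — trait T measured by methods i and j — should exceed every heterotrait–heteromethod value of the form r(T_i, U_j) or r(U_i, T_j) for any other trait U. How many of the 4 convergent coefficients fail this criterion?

1

Checking each validity diagonal entry against its comparison values:
Per (methods 1·2): 0.50 vs {0.09, 0.15, 0.29, 0.28, 0.17, 0.23} → pass.
EE (methods 1·2): 0.40 vs {0.15, 0.09, 0.38, 0.28, 0.34, 0.32} → pass.
SS (methods 1·2): 0.56 vs {0.28, 0.29, 0.28, 0.38, 0.22, 0.24} → pass.
Res (methods 1·2): 0.29 vs {0.23, 0.17, 0.32, 0.34, 0.24, 0.22} → fail.
1 of 4 fail.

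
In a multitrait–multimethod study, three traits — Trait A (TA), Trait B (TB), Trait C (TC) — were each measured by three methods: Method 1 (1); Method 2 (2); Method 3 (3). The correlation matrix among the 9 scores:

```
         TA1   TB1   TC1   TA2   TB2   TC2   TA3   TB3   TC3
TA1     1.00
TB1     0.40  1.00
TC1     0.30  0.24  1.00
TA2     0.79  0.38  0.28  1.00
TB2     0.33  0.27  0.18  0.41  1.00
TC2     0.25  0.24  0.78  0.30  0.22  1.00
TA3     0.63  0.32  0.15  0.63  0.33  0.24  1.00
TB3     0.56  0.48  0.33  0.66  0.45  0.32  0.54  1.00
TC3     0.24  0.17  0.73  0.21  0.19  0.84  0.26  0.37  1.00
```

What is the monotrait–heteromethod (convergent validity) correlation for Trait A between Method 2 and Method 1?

0.79

Same trait (TA), different methods: r(TA2, TA1) = 0.79.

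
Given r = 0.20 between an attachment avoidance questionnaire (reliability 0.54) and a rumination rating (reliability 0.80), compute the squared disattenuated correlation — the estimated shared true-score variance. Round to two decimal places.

Disattenuated r = 0.20 / √(0.54 × 0.80) = 0.20 / 0.6573 = 0.3043.
Shared true-score variance = 0.3043² = 0.0926 ≈ 0.09.

0.09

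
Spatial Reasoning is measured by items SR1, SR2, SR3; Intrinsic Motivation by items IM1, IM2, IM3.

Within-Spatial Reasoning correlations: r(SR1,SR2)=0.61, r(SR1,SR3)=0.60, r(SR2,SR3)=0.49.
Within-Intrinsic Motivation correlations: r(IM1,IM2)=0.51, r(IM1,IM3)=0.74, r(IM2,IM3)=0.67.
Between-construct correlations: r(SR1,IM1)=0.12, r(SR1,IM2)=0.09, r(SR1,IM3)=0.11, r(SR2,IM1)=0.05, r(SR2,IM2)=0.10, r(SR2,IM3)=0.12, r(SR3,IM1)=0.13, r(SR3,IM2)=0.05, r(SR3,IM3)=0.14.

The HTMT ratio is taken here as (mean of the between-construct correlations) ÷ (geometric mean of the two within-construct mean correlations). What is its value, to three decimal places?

Mean heterotrait r = 0.91/9 = 0.1011.
Mean within-SR = 1.70/3 = 0.5667; mean within-IM = 1.92/3 = 0.6400.
Geometric mean = √(0.5667 × 0.6400) = 0.6022.
HTMT = 0.1011 / 0.6022 = 0.168.

0.168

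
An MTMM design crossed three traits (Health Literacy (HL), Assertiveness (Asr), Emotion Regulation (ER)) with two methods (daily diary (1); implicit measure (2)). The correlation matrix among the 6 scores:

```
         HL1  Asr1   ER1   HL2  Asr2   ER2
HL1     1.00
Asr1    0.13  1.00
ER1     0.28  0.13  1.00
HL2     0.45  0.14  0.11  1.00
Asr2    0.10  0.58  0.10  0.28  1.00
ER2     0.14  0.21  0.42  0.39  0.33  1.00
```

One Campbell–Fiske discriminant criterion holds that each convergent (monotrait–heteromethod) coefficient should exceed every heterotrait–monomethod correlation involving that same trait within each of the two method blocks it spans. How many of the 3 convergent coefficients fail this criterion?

0

Checking each validity diagonal entry against its comparison values:
HL (methods 1·2): 0.45 vs {0.13, 0.28, 0.28, 0.39} → pass.
Asr (methods 1·2): 0.58 vs {0.13, 0.28, 0.13, 0.33} → pass.
ER (methods 1·2): 0.42 vs {0.28, 0.39, 0.13, 0.33} → pass.
0 of 3 fail.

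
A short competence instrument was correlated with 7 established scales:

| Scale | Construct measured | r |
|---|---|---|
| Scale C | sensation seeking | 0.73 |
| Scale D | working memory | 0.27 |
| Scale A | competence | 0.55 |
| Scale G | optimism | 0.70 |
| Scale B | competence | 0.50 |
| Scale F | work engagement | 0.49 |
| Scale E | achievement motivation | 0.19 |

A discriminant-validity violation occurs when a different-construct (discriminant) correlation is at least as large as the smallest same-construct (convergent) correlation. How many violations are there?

Convergent (same construct = competence): Scale A, Scale B.
Smallest convergent = 0.50. Discriminant values: 0.73, 0.27, 0.70, 0.49, 0.19; count ≥ 0.50 → 2.

2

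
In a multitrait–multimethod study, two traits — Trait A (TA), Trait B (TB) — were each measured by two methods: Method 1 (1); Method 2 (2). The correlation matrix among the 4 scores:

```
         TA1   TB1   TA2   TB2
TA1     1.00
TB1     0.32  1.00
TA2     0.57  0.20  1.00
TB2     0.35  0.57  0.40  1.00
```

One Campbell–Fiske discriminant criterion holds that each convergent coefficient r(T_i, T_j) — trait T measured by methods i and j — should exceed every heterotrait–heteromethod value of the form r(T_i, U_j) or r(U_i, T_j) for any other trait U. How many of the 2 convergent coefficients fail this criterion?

0

Checking each validity diagonal entry against its comparison values:
TA (methods 1·2): 0.57 vs {0.35, 0.20} → pass.
TB (methods 1·2): 0.57 vs {0.20, 0.35} → pass.
0 of 2 fail.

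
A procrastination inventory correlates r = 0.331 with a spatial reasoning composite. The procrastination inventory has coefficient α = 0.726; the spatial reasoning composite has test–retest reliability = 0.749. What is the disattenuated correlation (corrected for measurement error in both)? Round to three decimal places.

0.449

r_true = r_obs / √(r_xx · r_yy) = 0.331 / √(0.726 × 0.749) = 0.331 / √0.543774 = 0.331 / 0.7374 ≈ 0.449.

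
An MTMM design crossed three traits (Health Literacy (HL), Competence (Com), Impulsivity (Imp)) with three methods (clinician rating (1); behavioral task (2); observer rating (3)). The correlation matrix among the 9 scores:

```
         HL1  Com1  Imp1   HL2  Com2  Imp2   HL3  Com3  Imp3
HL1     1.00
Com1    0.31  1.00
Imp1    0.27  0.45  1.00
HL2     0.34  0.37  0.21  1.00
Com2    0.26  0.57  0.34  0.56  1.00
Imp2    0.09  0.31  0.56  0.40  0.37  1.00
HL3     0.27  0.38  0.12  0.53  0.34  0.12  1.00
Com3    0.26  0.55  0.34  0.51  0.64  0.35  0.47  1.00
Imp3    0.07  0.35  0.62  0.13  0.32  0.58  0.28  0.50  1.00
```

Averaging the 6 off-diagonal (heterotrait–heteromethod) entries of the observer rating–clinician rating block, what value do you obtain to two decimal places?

HTHM values (method 3 × method 1): 0.38, 0.12, 0.26, 0.34, 0.07, 0.35; mean = 1.52/6 = 0.25.

0.25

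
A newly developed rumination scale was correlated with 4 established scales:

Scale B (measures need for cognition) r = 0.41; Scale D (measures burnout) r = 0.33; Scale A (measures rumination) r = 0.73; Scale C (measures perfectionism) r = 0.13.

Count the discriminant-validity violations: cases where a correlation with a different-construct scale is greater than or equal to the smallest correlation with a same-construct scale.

0

Convergent (same construct = rumination): Scale A.
Smallest convergent = 0.73. Discriminant values: 0.41, 0.33, 0.13; count ≥ 0.73 → 0.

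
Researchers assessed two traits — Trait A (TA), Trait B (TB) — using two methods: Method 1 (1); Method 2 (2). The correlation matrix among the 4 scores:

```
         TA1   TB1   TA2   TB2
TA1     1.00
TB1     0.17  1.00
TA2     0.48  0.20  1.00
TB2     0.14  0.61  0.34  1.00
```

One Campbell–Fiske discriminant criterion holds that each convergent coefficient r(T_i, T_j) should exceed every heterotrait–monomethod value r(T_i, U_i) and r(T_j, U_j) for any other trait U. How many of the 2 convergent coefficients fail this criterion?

Convergent coefficients and their comparison sets:
TA (methods 1·2): 0.48 vs {0.17, 0.34} → pass.
TB (methods 1·2): 0.61 vs {0.17, 0.34} → pass.
0 of 2 fail.

0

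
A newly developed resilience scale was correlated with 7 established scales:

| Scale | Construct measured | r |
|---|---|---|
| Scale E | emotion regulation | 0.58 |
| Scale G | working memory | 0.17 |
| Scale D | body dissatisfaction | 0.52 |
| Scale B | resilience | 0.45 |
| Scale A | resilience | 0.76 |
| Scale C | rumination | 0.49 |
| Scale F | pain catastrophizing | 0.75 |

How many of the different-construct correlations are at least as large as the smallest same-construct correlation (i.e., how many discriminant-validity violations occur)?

4

Convergent (same construct = resilience): Scale B, Scale A.
Smallest convergent = 0.45. Discriminant values: 0.58, 0.17, 0.52, 0.49, 0.75; count ≥ 0.45 → 4.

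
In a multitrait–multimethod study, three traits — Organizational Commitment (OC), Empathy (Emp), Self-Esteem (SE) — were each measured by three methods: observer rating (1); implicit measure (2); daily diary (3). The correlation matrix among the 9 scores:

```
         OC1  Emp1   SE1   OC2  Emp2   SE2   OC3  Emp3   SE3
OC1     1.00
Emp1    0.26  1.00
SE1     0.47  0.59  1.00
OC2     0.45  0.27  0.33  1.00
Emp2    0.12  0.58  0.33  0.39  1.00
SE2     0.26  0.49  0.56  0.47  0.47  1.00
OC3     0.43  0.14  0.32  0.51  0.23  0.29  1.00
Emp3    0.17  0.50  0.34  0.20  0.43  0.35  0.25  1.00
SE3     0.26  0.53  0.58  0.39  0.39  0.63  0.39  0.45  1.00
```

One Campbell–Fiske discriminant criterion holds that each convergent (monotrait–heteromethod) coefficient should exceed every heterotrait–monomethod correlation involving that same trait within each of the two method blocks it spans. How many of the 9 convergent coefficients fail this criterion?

7

Each convergent coefficient versus the relevant comparison correlations:
OC (methods 1·2): 0.45 vs {0.26, 0.39, 0.47, 0.47} → fail.
OC (methods 1·3): 0.43 vs {0.26, 0.25, 0.47, 0.39} → fail.
OC (methods 2·3): 0.51 vs {0.39, 0.25, 0.47, 0.39} → pass.
Emp (methods 1·2): 0.58 vs {0.26, 0.39, 0.59, 0.47} → fail.
Emp (methods 1·3): 0.50 vs {0.26, 0.25, 0.59, 0.45} → fail.
Emp (methods 2·3): 0.43 vs {0.39, 0.25, 0.47, 0.45} → fail.
SE (methods 1·2): 0.56 vs {0.47, 0.47, 0.59, 0.47} → fail.
SE (methods 1·3): 0.58 vs {0.47, 0.39, 0.59, 0.45} → fail.
SE (methods 2·3): 0.63 vs {0.47, 0.39, 0.47, 0.45} → pass.
7 of 9 fail.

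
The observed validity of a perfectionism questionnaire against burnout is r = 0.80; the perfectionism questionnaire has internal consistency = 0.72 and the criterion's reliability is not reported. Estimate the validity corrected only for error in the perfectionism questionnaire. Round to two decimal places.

0.94

Single correction: r_c = r_obs / √r_xx = 0.80 / √0.72 = 0.80 / 0.8485 ≈ 0.94.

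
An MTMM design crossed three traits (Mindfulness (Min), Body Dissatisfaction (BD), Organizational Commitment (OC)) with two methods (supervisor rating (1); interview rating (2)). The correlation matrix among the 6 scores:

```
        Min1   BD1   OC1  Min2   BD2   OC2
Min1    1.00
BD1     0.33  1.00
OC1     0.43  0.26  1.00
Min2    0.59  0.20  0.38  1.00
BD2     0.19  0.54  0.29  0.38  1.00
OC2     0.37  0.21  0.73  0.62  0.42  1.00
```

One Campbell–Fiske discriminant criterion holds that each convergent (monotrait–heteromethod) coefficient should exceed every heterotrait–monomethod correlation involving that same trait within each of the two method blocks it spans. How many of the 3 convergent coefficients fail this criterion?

1

Checking each validity diagonal entry against its comparison values:
Min (methods 1·2): 0.59 vs {0.33, 0.38, 0.43, 0.62} → fail.
BD (methods 1·2): 0.54 vs {0.33, 0.38, 0.26, 0.42} → pass.
OC (methods 1·2): 0.73 vs {0.43, 0.62, 0.26, 0.42} → pass.
1 of 3 fail.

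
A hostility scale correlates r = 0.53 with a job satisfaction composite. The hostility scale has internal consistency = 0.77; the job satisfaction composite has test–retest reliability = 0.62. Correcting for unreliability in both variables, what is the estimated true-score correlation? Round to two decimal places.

r_true = r_obs / √(r_xx · r_yy) = 0.53 / √(0.77 × 0.62) = 0.53 / √0.4774 = 0.53 / 0.6909 ≈ 0.77.

0.77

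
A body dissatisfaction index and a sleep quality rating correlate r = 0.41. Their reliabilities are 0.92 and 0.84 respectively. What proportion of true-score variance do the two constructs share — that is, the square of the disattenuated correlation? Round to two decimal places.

Disattenuated r = 0.41 / √(0.92 × 0.84) = 0.41 / 0.8791 = 0.4664.
Shared true-score variance = 0.4664² = 0.2175 ≈ 0.22.

0.22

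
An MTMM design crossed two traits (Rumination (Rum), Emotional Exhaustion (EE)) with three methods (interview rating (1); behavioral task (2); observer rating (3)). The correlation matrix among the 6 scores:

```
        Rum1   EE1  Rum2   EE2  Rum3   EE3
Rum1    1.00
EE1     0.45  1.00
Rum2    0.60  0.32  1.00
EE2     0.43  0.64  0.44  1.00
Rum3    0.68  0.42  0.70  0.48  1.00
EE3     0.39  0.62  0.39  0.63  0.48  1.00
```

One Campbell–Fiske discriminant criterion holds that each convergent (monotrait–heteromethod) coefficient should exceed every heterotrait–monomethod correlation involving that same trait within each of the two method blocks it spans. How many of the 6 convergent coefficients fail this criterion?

0

Convergent coefficients and their comparison sets:
Rum (methods 1·2): 0.60 vs {0.45, 0.44} → pass.
Rum (methods 1·3): 0.68 vs {0.45, 0.48} → pass.
Rum (methods 2·3): 0.70 vs {0.44, 0.48} → pass.
EE (methods 1·2): 0.64 vs {0.45, 0.44} → pass.
EE (methods 1·3): 0.62 vs {0.45, 0.48} → pass.
EE (methods 2·3): 0.63 vs {0.44, 0.48} → pass.
0 of 6 fail.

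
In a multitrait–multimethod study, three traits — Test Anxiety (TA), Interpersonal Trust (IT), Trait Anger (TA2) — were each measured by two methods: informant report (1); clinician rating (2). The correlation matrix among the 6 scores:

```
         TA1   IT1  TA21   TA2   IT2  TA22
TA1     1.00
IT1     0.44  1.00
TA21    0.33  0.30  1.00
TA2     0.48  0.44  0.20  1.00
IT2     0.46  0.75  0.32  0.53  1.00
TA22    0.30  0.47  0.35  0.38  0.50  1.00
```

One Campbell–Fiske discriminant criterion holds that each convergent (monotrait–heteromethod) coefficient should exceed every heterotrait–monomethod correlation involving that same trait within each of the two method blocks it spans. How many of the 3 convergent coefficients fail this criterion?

2

Each convergent coefficient versus the relevant comparison correlations:
TA (methods 1·2): 0.48 vs {0.44, 0.53, 0.33, 0.38} → fail.
IT (methods 1·2): 0.75 vs {0.44, 0.53, 0.30, 0.50} → pass.
TA2 (methods 1·2): 0.35 vs {0.33, 0.38, 0.30, 0.50} → fail.
2 of 3 fail.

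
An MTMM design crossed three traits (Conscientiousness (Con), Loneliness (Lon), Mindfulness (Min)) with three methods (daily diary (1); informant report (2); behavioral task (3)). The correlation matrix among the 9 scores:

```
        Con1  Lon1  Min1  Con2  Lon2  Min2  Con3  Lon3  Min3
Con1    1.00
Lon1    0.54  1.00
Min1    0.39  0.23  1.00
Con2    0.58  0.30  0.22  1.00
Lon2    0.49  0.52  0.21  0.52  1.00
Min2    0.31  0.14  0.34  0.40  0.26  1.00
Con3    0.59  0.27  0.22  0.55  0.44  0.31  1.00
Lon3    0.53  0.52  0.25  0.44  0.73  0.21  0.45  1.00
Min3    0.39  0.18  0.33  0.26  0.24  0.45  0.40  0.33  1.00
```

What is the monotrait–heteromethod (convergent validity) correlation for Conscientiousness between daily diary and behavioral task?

0.59

Same trait (Con), different methods: r(Con1, Con3) = 0.59.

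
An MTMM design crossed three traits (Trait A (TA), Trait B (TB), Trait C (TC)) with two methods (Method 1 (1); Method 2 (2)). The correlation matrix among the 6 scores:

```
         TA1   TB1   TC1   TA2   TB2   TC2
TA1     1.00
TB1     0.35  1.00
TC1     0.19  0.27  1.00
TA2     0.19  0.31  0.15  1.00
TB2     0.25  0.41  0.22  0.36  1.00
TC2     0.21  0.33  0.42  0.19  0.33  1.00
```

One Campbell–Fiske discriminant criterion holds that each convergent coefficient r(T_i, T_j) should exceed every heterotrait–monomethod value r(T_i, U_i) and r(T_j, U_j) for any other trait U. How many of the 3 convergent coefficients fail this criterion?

1

Checking each validity diagonal entry against its comparison values:
TA (methods 1·2): 0.19 vs {0.35, 0.36, 0.19, 0.19} → fail.
TB (methods 1·2): 0.41 vs {0.35, 0.36, 0.27, 0.33} → pass.
TC (methods 1·2): 0.42 vs {0.19, 0.19, 0.27, 0.33} → pass.
1 of 3 fail.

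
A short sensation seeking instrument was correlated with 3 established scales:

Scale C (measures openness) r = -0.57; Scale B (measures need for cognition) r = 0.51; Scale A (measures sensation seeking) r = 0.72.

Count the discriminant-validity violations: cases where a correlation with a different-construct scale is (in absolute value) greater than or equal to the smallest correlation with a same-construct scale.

0

Convergent (same construct = sensation seeking): Scale A.
Smallest convergent = 0.72. Discriminant |r|: 0.57, 0.51; count ≥ 0.72 → 0.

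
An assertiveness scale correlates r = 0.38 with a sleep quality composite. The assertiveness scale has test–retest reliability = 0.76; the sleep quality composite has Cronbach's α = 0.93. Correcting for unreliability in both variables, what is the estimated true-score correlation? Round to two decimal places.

0.45

r_true = r_obs / √(r_xx · r_yy) = 0.38 / √(0.76 × 0.93) = 0.38 / √0.7068 = 0.38 / 0.8407 ≈ 0.45.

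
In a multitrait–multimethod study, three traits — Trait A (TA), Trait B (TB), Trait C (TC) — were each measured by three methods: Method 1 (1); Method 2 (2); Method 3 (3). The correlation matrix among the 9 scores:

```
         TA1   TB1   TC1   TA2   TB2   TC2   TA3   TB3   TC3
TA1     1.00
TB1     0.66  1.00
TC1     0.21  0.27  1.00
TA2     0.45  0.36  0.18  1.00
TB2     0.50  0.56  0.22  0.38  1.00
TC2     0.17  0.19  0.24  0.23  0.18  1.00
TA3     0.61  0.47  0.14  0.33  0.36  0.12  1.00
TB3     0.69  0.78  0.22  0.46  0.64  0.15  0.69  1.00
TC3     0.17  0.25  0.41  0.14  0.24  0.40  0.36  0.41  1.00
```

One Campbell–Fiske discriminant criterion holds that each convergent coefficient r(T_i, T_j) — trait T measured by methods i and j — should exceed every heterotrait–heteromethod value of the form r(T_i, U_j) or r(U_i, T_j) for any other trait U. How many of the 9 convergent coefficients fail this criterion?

3

Checking each validity diagonal entry against its comparison values:
TA (methods 1·2): 0.45 vs {0.50, 0.36, 0.17, 0.18} → fail.
TA (methods 1·3): 0.61 vs {0.69, 0.47, 0.17, 0.14} → fail.
TA (methods 2·3): 0.33 vs {0.46, 0.36, 0.14, 0.12} → fail.
TB (methods 1·2): 0.56 vs {0.36, 0.50, 0.19, 0.22} → pass.
TB (methods 1·3): 0.78 vs {0.47, 0.69, 0.25, 0.22} → pass.
TB (methods 2·3): 0.64 vs {0.36, 0.46, 0.24, 0.15} → pass.
TC (methods 1·2): 0.24 vs {0.18, 0.17, 0.22, 0.19} → pass.
TC (methods 1·3): 0.41 vs {0.14, 0.17, 0.22, 0.25} → pass.
TC (methods 2·3): 0.40 vs {0.12, 0.14, 0.15, 0.24} → pass.
3 of 9 fail.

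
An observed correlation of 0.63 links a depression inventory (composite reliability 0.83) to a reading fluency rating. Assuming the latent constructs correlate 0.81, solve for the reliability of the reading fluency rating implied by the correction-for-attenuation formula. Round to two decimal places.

r_true = r_obs / √(r_xx · r_yy) ⇒ 0.81 = 0.63 / √(0.83 · r_yy).
√(0.83 · r_yy) = 0.63 / 0.81 = 0.7778; 0.83 · r_yy = 0.6050; r_yy = 0.6050 / 0.83 ≈ 0.73.

0.73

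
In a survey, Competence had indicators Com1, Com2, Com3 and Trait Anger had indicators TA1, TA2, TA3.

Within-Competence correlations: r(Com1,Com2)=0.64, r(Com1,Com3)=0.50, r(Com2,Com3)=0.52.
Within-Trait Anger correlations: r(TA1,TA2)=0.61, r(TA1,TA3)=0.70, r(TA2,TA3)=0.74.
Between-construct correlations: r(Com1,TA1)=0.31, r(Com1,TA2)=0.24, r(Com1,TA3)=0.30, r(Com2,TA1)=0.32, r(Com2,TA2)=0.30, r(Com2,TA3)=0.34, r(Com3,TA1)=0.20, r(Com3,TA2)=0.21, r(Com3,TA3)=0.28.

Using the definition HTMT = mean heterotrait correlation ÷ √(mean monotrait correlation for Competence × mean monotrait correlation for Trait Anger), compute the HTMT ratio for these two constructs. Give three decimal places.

0.452

Mean between = 2.50/9 = 0.2778.
Mean within-Com = 1.66/3 = 0.5533; mean within-TA = 2.05/3 = 0.6833.
Geometric mean = √(0.5533 × 0.6833) = 0.6149.
HTMT = 0.2778 / 0.6149 = 0.452.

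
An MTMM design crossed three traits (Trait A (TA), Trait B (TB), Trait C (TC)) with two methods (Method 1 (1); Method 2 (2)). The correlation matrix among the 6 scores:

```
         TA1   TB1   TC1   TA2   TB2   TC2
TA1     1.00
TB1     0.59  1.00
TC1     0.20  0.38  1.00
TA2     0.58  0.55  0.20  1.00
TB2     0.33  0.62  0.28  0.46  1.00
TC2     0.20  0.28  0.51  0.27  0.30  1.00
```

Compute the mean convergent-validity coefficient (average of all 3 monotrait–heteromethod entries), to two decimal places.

0.57

Convergent values: 0.58, 0.62, 0.51; mean = 1.71/3 = 0.57.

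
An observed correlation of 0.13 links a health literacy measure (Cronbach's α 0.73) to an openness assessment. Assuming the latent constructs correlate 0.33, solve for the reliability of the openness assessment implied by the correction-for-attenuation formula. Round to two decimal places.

0.21

r_true = r_obs / √(r_xx · r_yy) ⇒ 0.33 = 0.13 / √(0.73 · r_yy).
√(0.73 · r_yy) = 0.13 / 0.33 = 0.3939; 0.73 · r_yy = 0.1552; r_yy = 0.1552 / 0.73 ≈ 0.21.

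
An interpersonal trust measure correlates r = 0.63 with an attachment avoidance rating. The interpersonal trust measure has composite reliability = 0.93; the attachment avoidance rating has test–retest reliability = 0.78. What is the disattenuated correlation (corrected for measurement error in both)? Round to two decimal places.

0.74

r_true = r_obs / √(r_xx · r_yy) = 0.63 / √(0.93 × 0.78) = 0.63 / √0.7254 = 0.63 / 0.8517 ≈ 0.74.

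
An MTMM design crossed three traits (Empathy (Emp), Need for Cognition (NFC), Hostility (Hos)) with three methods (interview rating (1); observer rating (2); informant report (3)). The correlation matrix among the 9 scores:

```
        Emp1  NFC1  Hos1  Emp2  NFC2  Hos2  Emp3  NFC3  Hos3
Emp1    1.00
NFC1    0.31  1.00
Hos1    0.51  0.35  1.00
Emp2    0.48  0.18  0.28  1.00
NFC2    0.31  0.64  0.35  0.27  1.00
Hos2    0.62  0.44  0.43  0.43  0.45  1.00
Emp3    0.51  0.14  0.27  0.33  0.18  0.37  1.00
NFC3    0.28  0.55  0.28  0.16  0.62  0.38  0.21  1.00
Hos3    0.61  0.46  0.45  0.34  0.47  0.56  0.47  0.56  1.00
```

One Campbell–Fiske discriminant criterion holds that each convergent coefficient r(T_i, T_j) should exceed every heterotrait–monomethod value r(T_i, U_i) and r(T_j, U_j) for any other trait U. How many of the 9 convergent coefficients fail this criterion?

Each convergent coefficient versus the relevant comparison correlations:
Emp (methods 1·2): 0.48 vs {0.31, 0.27, 0.51, 0.43} → fail.
Emp (methods 1·3): 0.51 vs {0.31, 0.21, 0.51, 0.47} → fail.
Emp (methods 2·3): 0.33 vs {0.27, 0.21, 0.43, 0.47} → fail.
NFC (methods 1·2): 0.64 vs {0.31, 0.27, 0.35, 0.45} → pass.
NFC (methods 1·3): 0.55 vs {0.31, 0.21, 0.35, 0.56} → fail.
NFC (methods 2·3): 0.62 vs {0.27, 0.21, 0.45, 0.56} → pass.
Hos (methods 1·2): 0.43 vs {0.51, 0.43, 0.35, 0.45} → fail.
Hos (methods 1·3): 0.45 vs {0.51, 0.47, 0.35, 0.56} → fail.
Hos (methods 2·3): 0.56 vs {0.43, 0.47, 0.45, 0.56} → fail.
7 of 9 fail.

7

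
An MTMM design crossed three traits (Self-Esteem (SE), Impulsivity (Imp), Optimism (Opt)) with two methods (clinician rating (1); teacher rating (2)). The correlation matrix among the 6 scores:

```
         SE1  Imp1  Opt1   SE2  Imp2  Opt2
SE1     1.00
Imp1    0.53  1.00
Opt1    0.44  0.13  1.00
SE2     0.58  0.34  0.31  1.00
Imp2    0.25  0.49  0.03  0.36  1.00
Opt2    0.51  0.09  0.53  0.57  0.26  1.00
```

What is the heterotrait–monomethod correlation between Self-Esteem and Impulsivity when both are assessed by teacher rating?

Different traits, same method: r(SE2, Imp2) = 0.36.

0.36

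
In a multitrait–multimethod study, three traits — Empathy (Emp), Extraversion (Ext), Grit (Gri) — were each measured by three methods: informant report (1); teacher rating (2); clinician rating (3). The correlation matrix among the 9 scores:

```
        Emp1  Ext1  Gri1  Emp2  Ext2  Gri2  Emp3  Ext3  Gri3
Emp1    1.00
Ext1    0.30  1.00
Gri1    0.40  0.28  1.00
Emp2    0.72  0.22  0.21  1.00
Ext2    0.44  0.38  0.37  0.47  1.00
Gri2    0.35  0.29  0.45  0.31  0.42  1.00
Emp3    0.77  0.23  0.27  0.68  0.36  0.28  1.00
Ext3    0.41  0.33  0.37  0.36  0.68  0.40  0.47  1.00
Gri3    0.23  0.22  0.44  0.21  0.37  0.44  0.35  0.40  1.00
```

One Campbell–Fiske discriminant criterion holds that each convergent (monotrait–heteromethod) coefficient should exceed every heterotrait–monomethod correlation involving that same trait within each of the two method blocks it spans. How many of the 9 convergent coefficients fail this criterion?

2

Checking each validity diagonal entry against its comparison values:
Emp (methods 1·2): 0.72 vs {0.30, 0.47, 0.40, 0.31} → pass.
Emp (methods 1·3): 0.77 vs {0.30, 0.47, 0.40, 0.35} → pass.
Emp (methods 2·3): 0.68 vs {0.47, 0.47, 0.31, 0.35} → pass.
Ext (methods 1·2): 0.38 vs {0.30, 0.47, 0.28, 0.42} → fail.
Ext (methods 1·3): 0.33 vs {0.30, 0.47, 0.28, 0.40} → fail.
Ext (methods 2·3): 0.68 vs {0.47, 0.47, 0.42, 0.40} → pass.
Gri (methods 1·2): 0.45 vs {0.40, 0.31, 0.28, 0.42} → pass.
Gri (methods 1·3): 0.44 vs {0.40, 0.35, 0.28, 0.40} → pass.
Gri (methods 2·3): 0.44 vs {0.31, 0.35, 0.42, 0.40} → pass.
2 of 9 fail.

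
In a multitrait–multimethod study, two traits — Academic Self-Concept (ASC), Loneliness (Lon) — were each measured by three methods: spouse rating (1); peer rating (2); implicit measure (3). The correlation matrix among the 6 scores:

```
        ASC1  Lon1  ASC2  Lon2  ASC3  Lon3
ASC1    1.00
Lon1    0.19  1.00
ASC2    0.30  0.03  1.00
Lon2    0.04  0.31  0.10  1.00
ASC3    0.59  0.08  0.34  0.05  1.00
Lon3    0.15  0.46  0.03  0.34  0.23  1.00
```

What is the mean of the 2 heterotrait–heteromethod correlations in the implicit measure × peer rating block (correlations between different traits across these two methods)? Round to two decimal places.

HTHM values (method 3 × method 2): 0.05, 0.03; mean = 0.08/2 = 0.04.

0.04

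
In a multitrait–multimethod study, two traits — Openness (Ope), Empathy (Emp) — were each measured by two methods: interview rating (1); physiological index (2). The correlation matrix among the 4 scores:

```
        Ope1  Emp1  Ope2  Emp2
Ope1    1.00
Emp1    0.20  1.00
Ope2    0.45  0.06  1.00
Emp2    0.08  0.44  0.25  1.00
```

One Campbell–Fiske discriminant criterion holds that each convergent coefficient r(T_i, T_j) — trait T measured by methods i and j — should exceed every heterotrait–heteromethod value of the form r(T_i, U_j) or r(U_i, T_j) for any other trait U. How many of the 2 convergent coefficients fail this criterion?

Convergent coefficients and their comparison sets:
Ope (methods 1·2): 0.45 vs {0.08, 0.06} → pass.
Emp (methods 1·2): 0.44 vs {0.06, 0.08} → pass.
0 of 2 fail.

0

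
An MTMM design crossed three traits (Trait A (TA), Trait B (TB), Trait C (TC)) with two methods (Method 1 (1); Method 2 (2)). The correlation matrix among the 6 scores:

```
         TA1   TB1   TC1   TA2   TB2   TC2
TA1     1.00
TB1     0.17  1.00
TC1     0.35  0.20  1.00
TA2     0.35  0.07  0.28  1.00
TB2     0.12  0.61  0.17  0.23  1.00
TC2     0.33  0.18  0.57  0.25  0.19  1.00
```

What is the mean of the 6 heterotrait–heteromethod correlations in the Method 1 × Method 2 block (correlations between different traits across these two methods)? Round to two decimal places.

0.19

HTHM values (method 1 × method 2): 0.12, 0.33, 0.07, 0.18, 0.28, 0.17; mean = 1.15/6 = 0.19.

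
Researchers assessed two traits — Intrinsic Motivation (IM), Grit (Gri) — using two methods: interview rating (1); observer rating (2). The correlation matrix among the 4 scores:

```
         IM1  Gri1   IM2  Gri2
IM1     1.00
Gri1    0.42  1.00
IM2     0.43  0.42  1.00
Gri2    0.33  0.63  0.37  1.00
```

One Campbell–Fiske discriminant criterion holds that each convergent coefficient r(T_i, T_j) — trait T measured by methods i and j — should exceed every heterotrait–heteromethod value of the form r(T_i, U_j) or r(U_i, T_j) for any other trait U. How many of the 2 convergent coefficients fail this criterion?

0

Checking each validity diagonal entry against its comparison values:
IM (methods 1·2): 0.43 vs {0.33, 0.42} → pass.
Gri (methods 1·2): 0.63 vs {0.42, 0.33} → pass.
0 of 2 fail.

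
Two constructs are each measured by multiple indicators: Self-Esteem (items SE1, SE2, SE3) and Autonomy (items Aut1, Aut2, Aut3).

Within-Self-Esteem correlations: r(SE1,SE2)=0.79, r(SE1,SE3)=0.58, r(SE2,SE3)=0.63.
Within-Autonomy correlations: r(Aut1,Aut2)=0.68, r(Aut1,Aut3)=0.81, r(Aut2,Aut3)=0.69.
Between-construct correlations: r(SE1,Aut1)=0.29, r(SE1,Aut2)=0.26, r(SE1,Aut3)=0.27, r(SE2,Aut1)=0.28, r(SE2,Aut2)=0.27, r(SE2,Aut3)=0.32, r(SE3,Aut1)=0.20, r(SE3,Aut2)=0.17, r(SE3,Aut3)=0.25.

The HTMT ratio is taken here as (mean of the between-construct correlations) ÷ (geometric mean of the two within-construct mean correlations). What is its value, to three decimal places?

0.369

Mean heterotrait r = 2.31/9 = 0.2567.
Mean within-SE = 2.00/3 = 0.6667; mean within-Aut = 2.18/3 = 0.7267.
Geometric mean = √(0.6667 × 0.7267) = 0.6961.
HTMT = 0.2567 / 0.6961 = 0.369.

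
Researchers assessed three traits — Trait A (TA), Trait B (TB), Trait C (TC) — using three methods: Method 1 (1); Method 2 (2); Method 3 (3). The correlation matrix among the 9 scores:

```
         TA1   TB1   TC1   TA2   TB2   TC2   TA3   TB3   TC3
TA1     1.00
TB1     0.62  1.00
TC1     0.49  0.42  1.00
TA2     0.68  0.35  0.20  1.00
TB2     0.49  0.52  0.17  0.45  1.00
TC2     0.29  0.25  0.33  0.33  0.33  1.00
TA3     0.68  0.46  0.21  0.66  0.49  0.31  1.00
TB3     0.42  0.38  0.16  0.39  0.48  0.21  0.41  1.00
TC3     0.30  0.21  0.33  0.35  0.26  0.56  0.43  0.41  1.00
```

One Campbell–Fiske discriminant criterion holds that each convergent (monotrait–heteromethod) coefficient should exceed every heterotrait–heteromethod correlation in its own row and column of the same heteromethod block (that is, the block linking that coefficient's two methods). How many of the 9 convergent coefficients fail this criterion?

2

Each convergent coefficient versus the relevant comparison correlations:
TA (methods 1·2): 0.68 vs {0.49, 0.35, 0.29, 0.20} → pass.
TA (methods 1·3): 0.68 vs {0.42, 0.46, 0.30, 0.21} → pass.
TA (methods 2·3): 0.66 vs {0.39, 0.49, 0.35, 0.31} → pass.
TB (methods 1·2): 0.52 vs {0.35, 0.49, 0.25, 0.17} → pass.
TB (methods 1·3): 0.38 vs {0.46, 0.42, 0.21, 0.16} → fail.
TB (methods 2·3): 0.48 vs {0.49, 0.39, 0.26, 0.21} → fail.
TC (methods 1·2): 0.33 vs {0.20, 0.29, 0.17, 0.25} → pass.
TC (methods 1·3): 0.33 vs {0.21, 0.30, 0.16, 0.21} → pass.
TC (methods 2·3): 0.56 vs {0.31, 0.35, 0.21, 0.26} → pass.
2 of 9 fail.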